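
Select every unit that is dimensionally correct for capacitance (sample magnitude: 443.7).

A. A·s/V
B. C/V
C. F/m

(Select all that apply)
A, B

capacitance has SI base units: A^2 * s^4 / (kg * m^2)

Checking each option against A^2 * s^4 / (kg * m^2):
  A. A·s/V: ✓ matches
  B. C/V: ✓ matches
  C. F/m: ✗ does not match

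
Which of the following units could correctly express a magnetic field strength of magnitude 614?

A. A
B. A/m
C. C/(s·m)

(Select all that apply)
B, C

magnetic field strength has SI base units: A / m

Checking each option against A / m:
  A. A: ✗ does not match
  B. A/m: ✓ matches
  C. C/(s·m): ✓ matches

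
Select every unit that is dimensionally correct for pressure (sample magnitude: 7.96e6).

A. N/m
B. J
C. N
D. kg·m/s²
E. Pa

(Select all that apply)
E

pressure has SI base units: kg / (m * s^2)

Checking each option against kg / (m * s^2):
  A. N/m: ✗ does not match
  B. J: ✗ does not match
  C. N: ✗ does not match
  D. kg·m/s²: ✗ does not match
  E. Pa: ✓ matches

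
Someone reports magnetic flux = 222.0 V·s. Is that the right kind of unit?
Yes

magnetic flux has SI base units: kg * m^2 / (A * s^2)
V·s reduces to the same SI base units, so it is a valid unit for magnetic flux.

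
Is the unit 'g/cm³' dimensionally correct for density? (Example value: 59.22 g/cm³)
Yes

density has SI base units: kg / m^3
g/cm³ reduces to the same SI base units, so it is a valid unit for density.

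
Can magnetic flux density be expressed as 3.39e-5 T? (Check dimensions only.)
Yes

magnetic flux density has SI base units: kg / (A * s^2)
T reduces to the same SI base units, so it is a valid unit for magnetic flux density.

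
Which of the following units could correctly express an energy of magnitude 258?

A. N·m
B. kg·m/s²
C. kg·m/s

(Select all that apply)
A

energy has SI base units: kg * m^2 / s^2

Checking each option against kg * m^2 / s^2:
  A. N·m: ✓ matches
  B. kg·m/s²: ✗ does not match
  C. kg·m/s: ✗ does not match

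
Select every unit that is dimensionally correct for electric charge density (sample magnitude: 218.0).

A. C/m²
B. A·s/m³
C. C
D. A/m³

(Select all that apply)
B

electric charge density has SI base units: A * s / m^3

Checking each option against A * s / m^3:
  A. C/m²: ✗ does not match
  B. A·s/m³: ✓ matches
  C. C: ✗ does not match
  D. A/m³: ✗ does not match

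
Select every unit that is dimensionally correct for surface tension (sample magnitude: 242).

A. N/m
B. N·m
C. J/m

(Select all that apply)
A

surface tension has SI base units: kg / s^2

Checking each option against kg / s^2:
  A. N/m: ✓ matches
  B. N·m: ✗ does not match
  C. J/m: ✗ does not match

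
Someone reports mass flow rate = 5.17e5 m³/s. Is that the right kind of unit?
No

mass flow rate has SI base units: kg / s
m³/s does NOT reduce to kg / s; a valid unit for mass flow rate would be e.g. kg/s.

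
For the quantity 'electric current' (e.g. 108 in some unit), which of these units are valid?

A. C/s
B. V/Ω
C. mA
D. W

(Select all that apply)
A, B, C

electric current has SI base units: A

Checking each option against A:
  A. C/s: ✓ matches
  B. V/Ω: ✓ matches
  C. mA: ✓ matches
  D. W: ✗ does not match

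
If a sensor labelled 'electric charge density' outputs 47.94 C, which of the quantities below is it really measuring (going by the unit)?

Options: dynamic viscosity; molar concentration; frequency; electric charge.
electric charge

electric charge density should have units dimensionally equivalent to A * s / m^3 (e.g. C/m³).
The given unit 'C' reduces to A * s. Of the listed options, that is the dimensionality of electric charge.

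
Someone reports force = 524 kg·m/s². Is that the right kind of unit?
Yes

force has SI base units: kg * m / s^2
kg·m/s² reduces to the same SI base units, so it is a valid unit for force.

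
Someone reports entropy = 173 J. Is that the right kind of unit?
No

entropy has SI base units: kg * m^2 / (s^2 * K)
J does NOT reduce to kg * m^2 / (s^2 * K); a valid unit for entropy would be e.g. J/K.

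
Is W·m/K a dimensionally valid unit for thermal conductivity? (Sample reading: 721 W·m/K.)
No

thermal conductivity has SI base units: kg * m / (s^3 * K)
W·m/K does NOT reduce to kg * m / (s^3 * K); a valid unit for thermal conductivity would be e.g. W/(m·K).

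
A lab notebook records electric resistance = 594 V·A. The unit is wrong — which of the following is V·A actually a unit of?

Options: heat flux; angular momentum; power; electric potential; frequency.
power

electric resistance should have units dimensionally equivalent to kg * m^2 / (A^2 * s^3) (e.g. Ω).
The given unit 'V·A' reduces to kg * m^2 / s^3. Of the listed options, that is the dimensionality of power.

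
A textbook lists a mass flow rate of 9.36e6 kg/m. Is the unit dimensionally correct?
No

mass flow rate has SI base units: kg / s
kg/m does NOT reduce to kg / s; a valid unit for mass flow rate would be e.g. kg/s.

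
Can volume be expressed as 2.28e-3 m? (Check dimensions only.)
No

volume has SI base units: m^3
m does NOT reduce to m^3; a valid unit for volume would be e.g. m³.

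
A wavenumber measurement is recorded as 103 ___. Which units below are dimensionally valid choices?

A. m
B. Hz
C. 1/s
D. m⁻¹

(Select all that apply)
D

wavenumber has SI base units: 1 / m

Checking each option against 1 / m:
  A. m: ✗ does not match
  B. Hz: ✗ does not match
  C. 1/s: ✗ does not match
  D. m⁻¹: ✓ matches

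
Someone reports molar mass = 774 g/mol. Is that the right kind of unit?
Yes

molar mass has SI base units: kg / mol
g/mol reduces to the same SI base units, so it is a valid unit for molar mass.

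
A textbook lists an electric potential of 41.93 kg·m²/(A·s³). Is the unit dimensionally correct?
Yes

electric potential has SI base units: kg * m^2 / (A * s^3)
kg·m²/(A·s³) reduces to the same SI base units, so it is a valid unit for electric potential.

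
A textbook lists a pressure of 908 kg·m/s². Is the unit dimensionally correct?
No

pressure has SI base units: kg / (m * s^2)
kg·m/s² does NOT reduce to kg / (m * s^2); a valid unit for pressure would be e.g. Pa.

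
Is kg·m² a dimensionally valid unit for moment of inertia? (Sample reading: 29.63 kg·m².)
Yes

moment of inertia has SI base units: kg * m^2
kg·m² reduces to the same SI base units, so it is a valid unit for moment of inertia.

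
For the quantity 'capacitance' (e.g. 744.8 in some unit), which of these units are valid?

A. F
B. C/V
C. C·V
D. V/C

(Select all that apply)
A, B

capacitance has SI base units: A^2 * s^4 / (kg * m^2)

Checking each option against A^2 * s^4 / (kg * m^2):
  A. F: ✓ matches
  B. C/V: ✓ matches
  C. C·V: ✗ does not match
  D. V/C: ✗ does not match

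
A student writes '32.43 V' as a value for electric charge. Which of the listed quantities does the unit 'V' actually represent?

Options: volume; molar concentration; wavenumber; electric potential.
electric potential

electric charge should have units dimensionally equivalent to A * s (e.g. C).
The given unit 'V' reduces to kg * m^2 / (A * s^3). Of the listed options, that is the dimensionality of electric potential.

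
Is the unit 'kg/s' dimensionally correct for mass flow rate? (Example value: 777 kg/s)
Yes

mass flow rate has SI base units: kg / s
kg/s reduces to the same SI base units, so it is a valid unit for mass flow rate.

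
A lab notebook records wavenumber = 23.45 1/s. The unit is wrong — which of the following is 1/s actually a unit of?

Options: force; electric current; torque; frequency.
frequency

wavenumber should have units dimensionally equivalent to 1 / m (e.g. 1/m).
The given unit '1/s' reduces to 1 / s. Of the listed options, that is the dimensionality of frequency.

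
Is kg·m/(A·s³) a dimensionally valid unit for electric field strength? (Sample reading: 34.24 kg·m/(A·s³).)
Yes

electric field strength has SI base units: kg * m / (A * s^3)
kg·m/(A·s³) reduces to the same SI base units, so it is a valid unit for electric field strength.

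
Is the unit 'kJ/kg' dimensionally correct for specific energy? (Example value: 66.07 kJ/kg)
Yes

specific energy has SI base units: m^2 / s^2
kJ/kg reduces to the same SI base units, so it is a valid unit for specific energy.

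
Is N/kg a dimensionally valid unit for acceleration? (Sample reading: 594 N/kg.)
Yes

acceleration has SI base units: m / s^2
N/kg reduces to the same SI base units, so it is a valid unit for acceleration.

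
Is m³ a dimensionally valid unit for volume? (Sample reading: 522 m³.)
Yes

volume has SI base units: m^3
m³ reduces to the same SI base units, so it is a valid unit for volume.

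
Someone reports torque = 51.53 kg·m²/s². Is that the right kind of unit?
Yes

torque has SI base units: kg * m^2 / s^2
kg·m²/s² reduces to the same SI base units, so it is a valid unit for torque.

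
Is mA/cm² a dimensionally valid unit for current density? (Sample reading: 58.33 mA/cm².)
Yes

current density has SI base units: A / m^2
mA/cm² reduces to the same SI base units, so it is a valid unit for current density.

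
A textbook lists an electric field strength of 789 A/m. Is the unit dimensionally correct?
No

electric field strength has SI base units: kg * m / (A * s^3)
A/m does NOT reduce to kg * m / (A * s^3); a valid unit for electric field strength would be e.g. V/m.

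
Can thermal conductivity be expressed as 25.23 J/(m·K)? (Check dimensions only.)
No

thermal conductivity has SI base units: kg * m / (s^3 * K)
J/(m·K) does NOT reduce to kg * m / (s^3 * K); a valid unit for thermal conductivity would be e.g. W/(m·K).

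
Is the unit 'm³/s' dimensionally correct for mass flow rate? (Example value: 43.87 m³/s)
No

mass flow rate has SI base units: kg / s
m³/s does NOT reduce to kg / s; a valid unit for mass flow rate would be e.g. kg/s.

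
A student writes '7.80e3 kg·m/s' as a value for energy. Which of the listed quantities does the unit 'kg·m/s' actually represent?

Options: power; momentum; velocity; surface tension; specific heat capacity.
momentum

energy should have units dimensionally equivalent to kg * m^2 / s^2 (e.g. J).
The given unit 'kg·m/s' reduces to kg * m / s. Of the listed options, that is the dimensionality of momentum.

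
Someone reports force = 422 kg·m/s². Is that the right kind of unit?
Yes

force has SI base units: kg * m / s^2
kg·m/s² reduces to the same SI base units, so it is a valid unit for force.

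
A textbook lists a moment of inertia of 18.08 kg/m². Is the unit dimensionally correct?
No

moment of inertia has SI base units: kg * m^2
kg/m² does NOT reduce to kg * m^2; a valid unit for moment of inertia would be e.g. kg·m².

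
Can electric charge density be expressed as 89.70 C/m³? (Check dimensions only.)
Yes

electric charge density has SI base units: A * s / m^3
C/m³ reduces to the same SI base units, so it is a valid unit for electric charge density.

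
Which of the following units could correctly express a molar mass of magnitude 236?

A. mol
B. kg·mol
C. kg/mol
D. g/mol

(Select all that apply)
C, D

molar mass has SI base units: kg / mol

Checking each option against kg / mol:
  A. mol: ✗ does not match
  B. kg·mol: ✗ does not match
  C. kg/mol: ✓ matches
  D. g/mol: ✓ matches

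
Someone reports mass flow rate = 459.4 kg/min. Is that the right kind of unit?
Yes

mass flow rate has SI base units: kg / s
kg/min reduces to the same SI base units, so it is a valid unit for mass flow rate.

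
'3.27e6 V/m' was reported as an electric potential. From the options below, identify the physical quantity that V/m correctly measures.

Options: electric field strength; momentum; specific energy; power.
electric field strength

electric potential should have units dimensionally equivalent to kg * m^2 / (A * s^3) (e.g. V).
The given unit 'V/m' reduces to kg * m / (A * s^3). Of the listed options, that is the dimensionality of electric field strength.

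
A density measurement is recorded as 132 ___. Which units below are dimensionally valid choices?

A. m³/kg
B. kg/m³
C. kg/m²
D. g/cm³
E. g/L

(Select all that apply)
B, D, E

density has SI base units: kg / m^3

Checking each option against kg / m^3:
  A. m³/kg: ✗ does not match
  B. kg/m³: ✓ matches
  C. kg/m²: ✗ does not match
  D. g/cm³: ✓ matches
  E. g/L: ✓ matches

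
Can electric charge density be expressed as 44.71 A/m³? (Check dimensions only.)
No

electric charge density has SI base units: A * s / m^3
A/m³ does NOT reduce to A * s / m^3; a valid unit for electric charge density would be e.g. C/m³.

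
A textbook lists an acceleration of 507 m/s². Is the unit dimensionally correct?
Yes

acceleration has SI base units: m / s^2
m/s² reduces to the same SI base units, so it is a valid unit for acceleration.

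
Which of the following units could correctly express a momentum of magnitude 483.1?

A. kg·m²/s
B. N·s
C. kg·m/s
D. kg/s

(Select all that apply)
B, C

momentum has SI base units: kg * m / s

Checking each option against kg * m / s:
  A. kg·m²/s: ✗ does not match
  B. N·s: ✓ matches
  C. kg·m/s: ✓ matches
  D. kg/s: ✗ does not match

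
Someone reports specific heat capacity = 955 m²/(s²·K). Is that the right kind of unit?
Yes

specific heat capacity has SI base units: m^2 / (s^2 * K)
m²/(s²·K) reduces to the same SI base units, so it is a valid unit for specific heat capacity.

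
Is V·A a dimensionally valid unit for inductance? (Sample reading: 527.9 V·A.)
No

inductance has SI base units: kg * m^2 / (A^2 * s^2)
V·A does NOT reduce to kg * m^2 / (A^2 * s^2); a valid unit for inductance would be e.g. H.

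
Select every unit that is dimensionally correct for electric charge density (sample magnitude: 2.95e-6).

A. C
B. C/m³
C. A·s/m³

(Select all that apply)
B, C

electric charge density has SI base units: A * s / m^3

Checking each option against A * s / m^3:
  A. C: ✗ does not match
  B. C/m³: ✓ matches
  C. A·s/m³: ✓ matches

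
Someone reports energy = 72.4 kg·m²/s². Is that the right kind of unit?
Yes

energy has SI base units: kg * m^2 / s^2
kg·m²/s² reduces to the same SI base units, so it is a valid unit for energy.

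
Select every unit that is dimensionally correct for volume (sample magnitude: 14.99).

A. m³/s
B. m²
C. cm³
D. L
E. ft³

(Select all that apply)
C, D, E

volume has SI base units: m^3

Checking each option against m^3:
  A. m³/s: ✗ does not match
  B. m²: ✗ does not match
  C. cm³: ✓ matches
  D. L: ✓ matches
  E. ft³: ✓ matches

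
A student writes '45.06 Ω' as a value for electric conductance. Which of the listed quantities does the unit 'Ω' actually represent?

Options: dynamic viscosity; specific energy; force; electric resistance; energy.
electric resistance

electric conductance should have units dimensionally equivalent to A^2 * s^3 / (kg * m^2) (e.g. S).
The given unit 'Ω' reduces to kg * m^2 / (A^2 * s^3). Of the listed options, that is the dimensionality of electric resistance.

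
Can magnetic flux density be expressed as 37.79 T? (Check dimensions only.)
Yes

magnetic flux density has SI base units: kg / (A * s^2)
T reduces to the same SI base units, so it is a valid unit for magnetic flux density.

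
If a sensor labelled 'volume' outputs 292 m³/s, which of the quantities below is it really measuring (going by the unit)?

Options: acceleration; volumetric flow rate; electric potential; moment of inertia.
volumetric flow rate

volume should have units dimensionally equivalent to m^3 (e.g. m³).
The given unit 'm³/s' reduces to m^3 / s. Of the listed options, that is the dimensionality of volumetric flow rate.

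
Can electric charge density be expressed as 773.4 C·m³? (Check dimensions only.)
No

electric charge density has SI base units: A * s / m^3
C·m³ does NOT reduce to A * s / m^3; a valid unit for electric charge density would be e.g. C/m³.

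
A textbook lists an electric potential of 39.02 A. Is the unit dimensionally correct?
No

electric potential has SI base units: kg * m^2 / (A * s^3)
A does NOT reduce to kg * m^2 / (A * s^3); a valid unit for electric potential would be e.g. V.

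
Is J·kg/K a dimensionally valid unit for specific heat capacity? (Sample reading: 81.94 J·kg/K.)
No

specific heat capacity has SI base units: m^2 / (s^2 * K)
J·kg/K does NOT reduce to m^2 / (s^2 * K); a valid unit for specific heat capacity would be e.g. J/(kg·K).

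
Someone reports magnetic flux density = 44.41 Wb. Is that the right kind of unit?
No

magnetic flux density has SI base units: kg / (A * s^2)
Wb does NOT reduce to kg / (A * s^2); a valid unit for magnetic flux density would be e.g. T.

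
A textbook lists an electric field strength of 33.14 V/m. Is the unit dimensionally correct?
Yes

electric field strength has SI base units: kg * m / (A * s^3)
V/m reduces to the same SI base units, so it is a valid unit for electric field strength.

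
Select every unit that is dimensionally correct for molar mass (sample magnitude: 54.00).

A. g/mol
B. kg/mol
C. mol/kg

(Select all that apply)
A, B

molar mass has SI base units: kg / mol

Checking each option against kg / mol:
  A. g/mol: ✓ matches
  B. kg/mol: ✓ matches
  C. mol/kg: ✗ does not match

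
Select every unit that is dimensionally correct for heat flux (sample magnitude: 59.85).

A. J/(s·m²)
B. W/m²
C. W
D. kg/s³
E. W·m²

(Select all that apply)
A, B, D

heat flux has SI base units: kg / s^3

Checking each option against kg / s^3:
  A. J/(s·m²): ✓ matches
  B. W/m²: ✓ matches
  C. W: ✗ does not match
  D. kg/s³: ✓ matches
  E. W·m²: ✗ does not match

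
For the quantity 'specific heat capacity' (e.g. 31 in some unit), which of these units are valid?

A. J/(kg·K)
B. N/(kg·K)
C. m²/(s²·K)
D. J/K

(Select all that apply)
A, C

specific heat capacity has SI base units: m^2 / (s^2 * K)

Checking each option against m^2 / (s^2 * K):
  A. J/(kg·K): ✓ matches
  B. N/(kg·K): ✗ does not match
  C. m²/(s²·K): ✓ matches
  D. J/K: ✗ does not match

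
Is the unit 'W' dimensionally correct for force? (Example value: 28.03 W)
No

force has SI base units: kg * m / s^2
W does NOT reduce to kg * m / s^2; a valid unit for force would be e.g. N.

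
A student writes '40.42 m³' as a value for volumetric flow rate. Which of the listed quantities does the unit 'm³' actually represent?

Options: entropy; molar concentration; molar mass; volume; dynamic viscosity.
volume

volumetric flow rate should have units dimensionally equivalent to m^3 / s (e.g. m³/s).
The given unit 'm³' reduces to m^3. Of the listed options, that is the dimensionality of volume.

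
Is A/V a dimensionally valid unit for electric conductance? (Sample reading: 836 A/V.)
Yes

electric conductance has SI base units: A^2 * s^3 / (kg * m^2)
A/V reduces to the same SI base units, so it is a valid unit for electric conductance.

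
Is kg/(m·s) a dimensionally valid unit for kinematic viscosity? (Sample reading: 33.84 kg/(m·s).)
No

kinematic viscosity has SI base units: m^2 / s
kg/(m·s) does NOT reduce to m^2 / s; a valid unit for kinematic viscosity would be e.g. m²/s.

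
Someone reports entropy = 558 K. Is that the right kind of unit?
No

entropy has SI base units: kg * m^2 / (s^2 * K)
K does NOT reduce to kg * m^2 / (s^2 * K); a valid unit for entropy would be e.g. J/K.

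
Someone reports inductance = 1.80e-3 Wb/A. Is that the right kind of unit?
Yes

inductance has SI base units: kg * m^2 / (A^2 * s^2)
Wb/A reduces to the same SI base units, so it is a valid unit for inductance.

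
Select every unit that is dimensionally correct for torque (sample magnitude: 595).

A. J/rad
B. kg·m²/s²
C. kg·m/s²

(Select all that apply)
A, B

torque has SI base units: kg * m^2 / s^2

Checking each option against kg * m^2 / s^2:
  A. J/rad: ✓ matches
  B. kg·m²/s²: ✓ matches
  C. kg·m/s²: ✗ does not match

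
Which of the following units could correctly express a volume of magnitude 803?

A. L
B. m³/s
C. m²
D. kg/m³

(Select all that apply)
A

volume has SI base units: m^3

Checking each option against m^3:
  A. L: ✓ matches
  B. m³/s: ✗ does not match
  C. m²: ✗ does not match
  D. kg/m³: ✗ does not match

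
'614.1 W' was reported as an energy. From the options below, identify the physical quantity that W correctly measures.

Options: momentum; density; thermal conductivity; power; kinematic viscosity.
power

energy should have units dimensionally equivalent to kg * m^2 / s^2 (e.g. J).
The given unit 'W' reduces to kg * m^2 / s^3. Of the listed options, that is the dimensionality of power.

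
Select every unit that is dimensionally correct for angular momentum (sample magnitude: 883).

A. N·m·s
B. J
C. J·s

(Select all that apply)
A, C

angular momentum has SI base units: kg * m^2 / s

Checking each option against kg * m^2 / s:
  A. N·m·s: ✓ matches
  B. J: ✗ does not match
  C. J·s: ✓ matches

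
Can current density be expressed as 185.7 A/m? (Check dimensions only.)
No

current density has SI base units: A / m^2
A/m does NOT reduce to A / m^2; a valid unit for current density would be e.g. A/m².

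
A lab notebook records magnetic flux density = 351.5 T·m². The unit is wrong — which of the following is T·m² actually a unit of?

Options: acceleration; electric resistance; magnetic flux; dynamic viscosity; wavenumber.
magnetic flux

magnetic flux density should have units dimensionally equivalent to kg / (A * s^2) (e.g. T).
The given unit 'T·m²' reduces to kg * m^2 / (A * s^2). Of the listed options, that is the dimensionality of magnetic flux.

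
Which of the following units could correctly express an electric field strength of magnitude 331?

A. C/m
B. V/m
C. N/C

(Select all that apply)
B, C

electric field strength has SI base units: kg * m / (A * s^3)

Checking each option against kg * m / (A * s^3):
  A. C/m: ✗ does not match
  B. V/m: ✓ matches
  C. N/C: ✓ matches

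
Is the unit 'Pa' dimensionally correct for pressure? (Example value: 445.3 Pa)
Yes

pressure has SI base units: kg / (m * s^2)
Pa reduces to the same SI base units, so it is a valid unit for pressure.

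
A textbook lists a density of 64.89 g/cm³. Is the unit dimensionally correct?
Yes

density has SI base units: kg / m^3
g/cm³ reduces to the same SI base units, so it is a valid unit for density.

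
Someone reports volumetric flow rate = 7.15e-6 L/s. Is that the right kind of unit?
Yes

volumetric flow rate has SI base units: m^3 / s
L/s reduces to the same SI base units, so it is a valid unit for volumetric flow rate.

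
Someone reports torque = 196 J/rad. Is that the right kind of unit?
Yes

torque has SI base units: kg * m^2 / s^2
J/rad reduces to the same SI base units, so it is a valid unit for torque.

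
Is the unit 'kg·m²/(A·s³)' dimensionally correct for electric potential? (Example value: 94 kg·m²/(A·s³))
Yes

electric potential has SI base units: kg * m^2 / (A * s^3)
kg·m²/(A·s³) reduces to the same SI base units, so it is a valid unit for electric potential.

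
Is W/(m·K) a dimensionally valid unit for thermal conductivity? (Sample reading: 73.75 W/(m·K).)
Yes

thermal conductivity has SI base units: kg * m / (s^3 * K)
W/(m·K) reduces to the same SI base units, so it is a valid unit for thermal conductivity.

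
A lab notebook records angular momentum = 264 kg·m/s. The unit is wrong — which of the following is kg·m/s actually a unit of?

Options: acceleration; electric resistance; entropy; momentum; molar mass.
momentum

angular momentum should have units dimensionally equivalent to kg * m^2 / s (e.g. kg·m²/s).
The given unit 'kg·m/s' reduces to kg * m / s. Of the listed options, that is the dimensionality of momentum.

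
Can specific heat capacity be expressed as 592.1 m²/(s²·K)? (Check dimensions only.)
Yes

specific heat capacity has SI base units: m^2 / (s^2 * K)
m²/(s²·K) reduces to the same SI base units, so it is a valid unit for specific heat capacity.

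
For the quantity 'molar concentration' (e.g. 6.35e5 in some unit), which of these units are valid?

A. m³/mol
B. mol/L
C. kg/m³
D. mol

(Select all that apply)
B

molar concentration has SI base units: mol / m^3

Checking each option against mol / m^3:
  A. m³/mol: ✗ does not match
  B. mol/L: ✓ matches
  C. kg/m³: ✗ does not match
  D. mol: ✗ does not match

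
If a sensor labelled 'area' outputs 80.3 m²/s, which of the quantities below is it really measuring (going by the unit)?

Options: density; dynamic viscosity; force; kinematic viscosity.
kinematic viscosity

area should have units dimensionally equivalent to m^2 (e.g. m²).
The given unit 'm²/s' reduces to m^2 / s. Of the listed options, that is the dimensionality of kinematic viscosity.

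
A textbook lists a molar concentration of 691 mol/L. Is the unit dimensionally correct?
Yes

molar concentration has SI base units: mol / m^3
mol/L reduces to the same SI base units, so it is a valid unit for molar concentration.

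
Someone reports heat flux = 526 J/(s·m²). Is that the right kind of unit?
Yes

heat flux has SI base units: kg / s^3
J/(s·m²) reduces to the same SI base units, so it is a valid unit for heat flux.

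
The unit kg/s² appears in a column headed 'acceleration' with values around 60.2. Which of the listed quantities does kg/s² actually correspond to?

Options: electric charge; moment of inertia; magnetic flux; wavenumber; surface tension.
surface tension

acceleration should have units dimensionally equivalent to m / s^2 (e.g. m/s²).
The given unit 'kg/s²' reduces to kg / s^2. Of the listed options, that is the dimensionality of surface tension.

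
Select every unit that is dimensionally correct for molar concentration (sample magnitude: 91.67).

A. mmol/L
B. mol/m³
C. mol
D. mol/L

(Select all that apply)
A, B, D

molar concentration has SI base units: mol / m^3

Checking each option against mol / m^3:
  A. mmol/L: ✓ matches
  B. mol/m³: ✓ matches
  C. mol: ✗ does not match
  D. mol/L: ✓ matches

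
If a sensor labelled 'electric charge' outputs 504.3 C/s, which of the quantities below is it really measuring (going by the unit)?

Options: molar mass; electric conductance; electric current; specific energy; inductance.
electric current

electric charge should have units dimensionally equivalent to A * s (e.g. C).
The given unit 'C/s' reduces to A. Of the listed options, that is the dimensionality of electric current.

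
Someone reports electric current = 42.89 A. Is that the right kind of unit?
Yes

electric current has SI base units: A
A reduces to the same SI base units, so it is a valid unit for electric current.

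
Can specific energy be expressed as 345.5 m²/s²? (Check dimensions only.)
Yes

specific energy has SI base units: m^2 / s^2
m²/s² reduces to the same SI base units, so it is a valid unit for specific energy.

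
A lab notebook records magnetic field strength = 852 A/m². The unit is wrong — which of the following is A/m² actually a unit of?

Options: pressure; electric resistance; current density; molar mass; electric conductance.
current density

magnetic field strength should have units dimensionally equivalent to A / m (e.g. A/m).
The given unit 'A/m²' reduces to A / m^2. Of the listed options, that is the dimensionality of current density.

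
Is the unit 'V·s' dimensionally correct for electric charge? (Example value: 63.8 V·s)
No

electric charge has SI base units: A * s
V·s does NOT reduce to A * s; a valid unit for electric charge would be e.g. C.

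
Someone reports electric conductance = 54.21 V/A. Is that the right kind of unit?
No

electric conductance has SI base units: A^2 * s^3 / (kg * m^2)
V/A does NOT reduce to A^2 * s^3 / (kg * m^2); a valid unit for electric conductance would be e.g. S.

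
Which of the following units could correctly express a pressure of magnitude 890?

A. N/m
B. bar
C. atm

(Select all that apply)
B, C

pressure has SI base units: kg / (m * s^2)

Checking each option against kg / (m * s^2):
  A. N/m: ✗ does not match
  B. bar: ✓ matches
  C. atm: ✓ matches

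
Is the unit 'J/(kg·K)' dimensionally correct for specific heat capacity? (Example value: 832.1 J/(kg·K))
Yes

specific heat capacity has SI base units: m^2 / (s^2 * K)
J/(kg·K) reduces to the same SI base units, so it is a valid unit for specific heat capacity.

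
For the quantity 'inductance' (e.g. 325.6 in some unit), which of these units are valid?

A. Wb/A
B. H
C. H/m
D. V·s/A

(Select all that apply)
A, B, D

inductance has SI base units: kg * m^2 / (A^2 * s^2)

Checking each option against kg * m^2 / (A^2 * s^2):
  A. Wb/A: ✓ matches
  B. H: ✓ matches
  C. H/m: ✗ does not match
  D. V·s/A: ✓ matches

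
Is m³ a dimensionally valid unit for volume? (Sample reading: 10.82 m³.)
Yes

volume has SI base units: m^3
m³ reduces to the same SI base units, so it is a valid unit for volume.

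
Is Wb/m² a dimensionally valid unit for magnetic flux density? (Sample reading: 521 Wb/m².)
Yes

magnetic flux density has SI base units: kg / (A * s^2)
Wb/m² reduces to the same SI base units, so it is a valid unit for magnetic flux density.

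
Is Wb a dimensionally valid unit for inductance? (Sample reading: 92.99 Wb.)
No

inductance has SI base units: kg * m^2 / (A^2 * s^2)
Wb does NOT reduce to kg * m^2 / (A^2 * s^2); a valid unit for inductance would be e.g. H.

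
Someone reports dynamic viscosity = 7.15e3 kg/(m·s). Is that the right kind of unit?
Yes

dynamic viscosity has SI base units: kg / (m * s)
kg/(m·s) reduces to the same SI base units, so it is a valid unit for dynamic viscosity.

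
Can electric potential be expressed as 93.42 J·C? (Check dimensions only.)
No

electric potential has SI base units: kg * m^2 / (A * s^3)
J·C does NOT reduce to kg * m^2 / (A * s^3); a valid unit for electric potential would be e.g. V.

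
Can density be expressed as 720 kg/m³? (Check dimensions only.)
Yes

density has SI base units: kg / m^3
kg/m³ reduces to the same SI base units, so it is a valid unit for density.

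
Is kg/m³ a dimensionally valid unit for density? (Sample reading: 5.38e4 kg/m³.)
Yes

density has SI base units: kg / m^3
kg/m³ reduces to the same SI base units, so it is a valid unit for density.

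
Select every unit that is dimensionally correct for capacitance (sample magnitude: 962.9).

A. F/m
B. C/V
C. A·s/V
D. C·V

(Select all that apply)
B, C

capacitance has SI base units: A^2 * s^4 / (kg * m^2)

Checking each option against A^2 * s^4 / (kg * m^2):
  A. F/m: ✗ does not match
  B. C/V: ✓ matches
  C. A·s/V: ✓ matches
  D. C·V: ✗ does not match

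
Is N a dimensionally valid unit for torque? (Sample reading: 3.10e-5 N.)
No

torque has SI base units: kg * m^2 / s^2
N does NOT reduce to kg * m^2 / s^2; a valid unit for torque would be e.g. N·m.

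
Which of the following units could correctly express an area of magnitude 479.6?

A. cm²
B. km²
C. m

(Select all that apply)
A, B

area has SI base units: m^2

Checking each option against m^2:
  A. cm²: ✓ matches
  B. km²: ✓ matches
  C. m: ✗ does not match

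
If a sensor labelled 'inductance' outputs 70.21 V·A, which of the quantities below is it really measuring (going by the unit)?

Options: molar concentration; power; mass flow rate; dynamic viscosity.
power

inductance should have units dimensionally equivalent to kg * m^2 / (A^2 * s^2) (e.g. H).
The given unit 'V·A' reduces to kg * m^2 / s^3. Of the listed options, that is the dimensionality of power.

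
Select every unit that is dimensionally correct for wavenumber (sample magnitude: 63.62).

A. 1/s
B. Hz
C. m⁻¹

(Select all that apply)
C

wavenumber has SI base units: 1 / m

Checking each option against 1 / m:
  A. 1/s: ✗ does not match
  B. Hz: ✗ does not match
  C. m⁻¹: ✓ matches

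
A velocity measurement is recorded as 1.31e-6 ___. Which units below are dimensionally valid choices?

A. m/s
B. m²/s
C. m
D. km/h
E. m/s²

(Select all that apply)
A, D

velocity has SI base units: m / s

Checking each option against m / s:
  A. m/s: ✓ matches
  B. m²/s: ✗ does not match
  C. m: ✗ does not match
  D. km/h: ✓ matches
  E. m/s²: ✗ does not match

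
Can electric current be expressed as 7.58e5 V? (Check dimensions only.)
No

electric current has SI base units: A
V does NOT reduce to A; a valid unit for electric current would be e.g. A.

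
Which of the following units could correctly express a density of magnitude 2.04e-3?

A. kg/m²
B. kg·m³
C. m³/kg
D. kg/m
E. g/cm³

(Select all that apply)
E

density has SI base units: kg / m^3

Checking each option against kg / m^3:
  A. kg/m²: ✗ does not match
  B. kg·m³: ✗ does not match
  C. m³/kg: ✗ does not match
  D. kg/m: ✗ does not match
  E. g/cm³: ✓ matches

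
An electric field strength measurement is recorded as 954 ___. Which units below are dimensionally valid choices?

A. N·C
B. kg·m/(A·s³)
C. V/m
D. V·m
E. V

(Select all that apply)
B, C

electric field strength has SI base units: kg * m / (A * s^3)

Checking each option against kg * m / (A * s^3):
  A. N·C: ✗ does not match
  B. kg·m/(A·s³): ✓ matches
  C. V/m: ✓ matches
  D. V·m: ✗ does not match
  E. V: ✗ does not match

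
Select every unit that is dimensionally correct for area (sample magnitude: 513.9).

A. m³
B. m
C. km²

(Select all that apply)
C

area has SI base units: m^2

Checking each option against m^2:
  A. m³: ✗ does not match
  B. m: ✗ does not match
  C. km²: ✓ matches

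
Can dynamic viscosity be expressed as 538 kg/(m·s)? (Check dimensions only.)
Yes

dynamic viscosity has SI base units: kg / (m * s)
kg/(m·s) reduces to the same SI base units, so it is a valid unit for dynamic viscosity.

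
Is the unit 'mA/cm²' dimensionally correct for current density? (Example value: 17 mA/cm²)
Yes

current density has SI base units: A / m^2
mA/cm² reduces to the same SI base units, so it is a valid unit for current density.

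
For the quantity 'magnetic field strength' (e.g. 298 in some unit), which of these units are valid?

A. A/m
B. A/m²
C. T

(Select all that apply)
A

magnetic field strength has SI base units: A / m

Checking each option against A / m:
  A. A/m: ✓ matches
  B. A/m²: ✗ does not match
  C. T: ✗ does not match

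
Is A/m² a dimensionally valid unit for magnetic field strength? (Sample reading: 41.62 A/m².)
No

magnetic field strength has SI base units: A / m
A/m² does NOT reduce to A / m; a valid unit for magnetic field strength would be e.g. A/m.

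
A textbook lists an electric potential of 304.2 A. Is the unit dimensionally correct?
No

electric potential has SI base units: kg * m^2 / (A * s^3)
A does NOT reduce to kg * m^2 / (A * s^3); a valid unit for electric potential would be e.g. V.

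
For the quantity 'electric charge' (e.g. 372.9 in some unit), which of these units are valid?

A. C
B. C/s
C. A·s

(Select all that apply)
A, C

electric charge has SI base units: A * s

Checking each option against A * s:
  A. C: ✓ matches
  B. C/s: ✗ does not match
  C. A·s: ✓ matches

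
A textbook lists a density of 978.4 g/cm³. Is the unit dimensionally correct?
Yes

density has SI base units: kg / m^3
g/cm³ reduces to the same SI base units, so it is a valid unit for density.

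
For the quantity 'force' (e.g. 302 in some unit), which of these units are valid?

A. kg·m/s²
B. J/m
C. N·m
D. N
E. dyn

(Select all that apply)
A, B, D, E

force has SI base units: kg * m / s^2

Checking each option against kg * m / s^2:
  A. kg·m/s²: ✓ matches
  B. J/m: ✓ matches
  C. N·m: ✗ does not match
  D. N: ✓ matches
  E. dyn: ✓ matches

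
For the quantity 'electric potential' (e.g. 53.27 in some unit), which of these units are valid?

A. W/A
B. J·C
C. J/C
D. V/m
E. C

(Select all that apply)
A, C

electric potential has SI base units: kg * m^2 / (A * s^3)

Checking each option against kg * m^2 / (A * s^3):
  A. W/A: ✓ matches
  B. J·C: ✗ does not match
  C. J/C: ✓ matches
  D. V/m: ✗ does not match
  E. C: ✗ does not match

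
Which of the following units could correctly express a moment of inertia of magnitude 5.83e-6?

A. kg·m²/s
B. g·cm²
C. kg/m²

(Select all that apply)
B

moment of inertia has SI base units: kg * m^2

Checking each option against kg * m^2:
  A. kg·m²/s: ✗ does not match
  B. g·cm²: ✓ matches
  C. kg/m²: ✗ does not match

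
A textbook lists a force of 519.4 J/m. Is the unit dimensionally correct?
Yes

force has SI base units: kg * m / s^2
J/m reduces to the same SI base units, so it is a valid unit for force.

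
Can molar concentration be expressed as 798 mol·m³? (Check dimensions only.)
No

molar concentration has SI base units: mol / m^3
mol·m³ does NOT reduce to mol / m^3; a valid unit for molar concentration would be e.g. mol/m³.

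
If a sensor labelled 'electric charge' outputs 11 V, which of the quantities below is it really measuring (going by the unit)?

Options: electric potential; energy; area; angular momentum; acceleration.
electric potential

electric charge should have units dimensionally equivalent to A * s (e.g. C).
The given unit 'V' reduces to kg * m^2 / (A * s^3). Of the listed options, that is the dimensionality of electric potential.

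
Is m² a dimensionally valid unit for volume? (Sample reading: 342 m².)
No

volume has SI base units: m^3
m² does NOT reduce to m^3; a valid unit for volume would be e.g. m³.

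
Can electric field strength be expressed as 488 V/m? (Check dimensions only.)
Yes

electric field strength has SI base units: kg * m / (A * s^3)
V/m reduces to the same SI base units, so it is a valid unit for electric field strength.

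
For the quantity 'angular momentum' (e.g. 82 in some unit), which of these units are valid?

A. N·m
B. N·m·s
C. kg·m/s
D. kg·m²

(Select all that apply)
B

angular momentum has SI base units: kg * m^2 / s

Checking each option against kg * m^2 / s:
  A. N·m: ✗ does not match
  B. N·m·s: ✓ matches
  C. kg·m/s: ✗ does not match
  D. kg·m²: ✗ does not match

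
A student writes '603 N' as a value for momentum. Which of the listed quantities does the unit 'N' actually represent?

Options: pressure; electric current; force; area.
force

momentum should have units dimensionally equivalent to kg * m / s (e.g. kg·m/s).
The given unit 'N' reduces to kg * m / s^2. Of the listed options, that is the dimensionality of force.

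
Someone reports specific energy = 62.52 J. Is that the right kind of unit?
No

specific energy has SI base units: m^2 / s^2
J does NOT reduce to m^2 / s^2; a valid unit for specific energy would be e.g. J/kg.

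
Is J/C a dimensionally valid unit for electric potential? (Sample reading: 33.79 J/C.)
Yes

electric potential has SI base units: kg * m^2 / (A * s^3)
J/C reduces to the same SI base units, so it is a valid unit for electric potential.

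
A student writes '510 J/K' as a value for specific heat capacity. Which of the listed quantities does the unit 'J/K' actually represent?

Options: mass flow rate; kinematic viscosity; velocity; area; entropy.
entropy

specific heat capacity should have units dimensionally equivalent to m^2 / (s^2 * K) (e.g. J/(kg·K)).
The given unit 'J/K' reduces to kg * m^2 / (s^2 * K). Of the listed options, that is the dimensionality of entropy.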